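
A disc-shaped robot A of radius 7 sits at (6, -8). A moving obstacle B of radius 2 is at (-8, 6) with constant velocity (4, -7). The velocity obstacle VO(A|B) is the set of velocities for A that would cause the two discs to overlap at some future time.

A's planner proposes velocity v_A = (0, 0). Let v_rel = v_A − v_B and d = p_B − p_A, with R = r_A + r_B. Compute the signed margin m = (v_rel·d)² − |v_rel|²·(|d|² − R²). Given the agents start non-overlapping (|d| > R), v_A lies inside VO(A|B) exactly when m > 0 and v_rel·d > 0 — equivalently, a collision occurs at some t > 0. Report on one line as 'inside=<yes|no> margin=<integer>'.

d = (-14, 14),  |d|² = 392;  R = 7+2 = 9,  c = 392−9² = 311
v_rel = (-4, 7),  |v_rel|² = 65;  v_rel·d = (-4)·(-14) + (7)·(14) = 154
65·t² − 308·t + 311 = 0  ⇒  m = 154² − 65·311 = 3501
m = 3501 > 0,  v_rel·d = 154 > 0  ⇒  inside

inside=yes margin=3501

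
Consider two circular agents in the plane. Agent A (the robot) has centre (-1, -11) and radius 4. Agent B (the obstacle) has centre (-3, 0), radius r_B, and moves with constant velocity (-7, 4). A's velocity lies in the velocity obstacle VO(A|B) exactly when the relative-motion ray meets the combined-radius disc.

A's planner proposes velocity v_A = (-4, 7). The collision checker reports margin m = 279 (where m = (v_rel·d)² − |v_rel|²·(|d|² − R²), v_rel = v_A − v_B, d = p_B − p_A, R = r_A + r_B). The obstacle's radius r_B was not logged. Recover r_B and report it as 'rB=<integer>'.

m = 279
d = (-2, 11);  v_rel = (3, 3),  |v_rel|² = 18
v_rel×d = (3)·(11) − (3)·(-2) = 39
since m = R²·18 − 39²:  R² = (1521 + 279) / 18 = 100
R = √100 = 10  ⇒  r_B = 10 − 4 = 6

rB=6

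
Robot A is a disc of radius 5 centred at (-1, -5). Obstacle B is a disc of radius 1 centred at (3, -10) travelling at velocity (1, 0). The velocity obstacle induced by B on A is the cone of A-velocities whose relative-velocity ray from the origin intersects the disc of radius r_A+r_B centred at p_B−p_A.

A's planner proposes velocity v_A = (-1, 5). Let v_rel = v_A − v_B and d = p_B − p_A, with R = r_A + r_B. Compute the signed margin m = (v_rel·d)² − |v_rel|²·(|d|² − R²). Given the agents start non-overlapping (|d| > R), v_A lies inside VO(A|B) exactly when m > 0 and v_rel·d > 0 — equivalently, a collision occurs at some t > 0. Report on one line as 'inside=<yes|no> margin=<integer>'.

d = (4, -5),  |d|² = 41;  R = 5+1 = 6,  c = 41−6² = 5
v_rel = (-2, 5),  |v_rel|² = 29;  v_rel·d = (-2)·(4) + (5)·(-5) = -33
29·t² + 66·t + 5 = 0  ⇒  m = (-33)² − 29·5 = 944
m = 944 > 0,  v_rel·d = -33 < 0  ⇒  outside

inside=no margin=944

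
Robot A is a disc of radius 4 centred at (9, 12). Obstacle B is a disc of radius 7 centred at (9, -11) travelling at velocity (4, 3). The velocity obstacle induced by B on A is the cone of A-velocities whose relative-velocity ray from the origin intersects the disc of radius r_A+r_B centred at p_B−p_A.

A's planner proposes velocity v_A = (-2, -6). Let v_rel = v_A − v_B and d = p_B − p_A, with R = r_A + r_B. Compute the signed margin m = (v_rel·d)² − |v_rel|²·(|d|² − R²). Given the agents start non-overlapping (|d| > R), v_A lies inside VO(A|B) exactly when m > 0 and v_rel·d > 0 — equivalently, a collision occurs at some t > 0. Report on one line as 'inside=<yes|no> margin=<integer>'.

d = (0, -23),  |d|² = 529;  R = 4+7 = 11,  c = 529−11² = 408
v_rel = (-6, -9),  |v_rel|² = 117;  v_rel·d = (-6)·(0) + (-9)·(-23) = 207
117·t² − 414·t + 408 = 0  ⇒  m = 207² − 117·408 = -4887
m = -4887 < 0,  v_rel·d = 207 > 0  ⇒  outside

inside=no margin=-4887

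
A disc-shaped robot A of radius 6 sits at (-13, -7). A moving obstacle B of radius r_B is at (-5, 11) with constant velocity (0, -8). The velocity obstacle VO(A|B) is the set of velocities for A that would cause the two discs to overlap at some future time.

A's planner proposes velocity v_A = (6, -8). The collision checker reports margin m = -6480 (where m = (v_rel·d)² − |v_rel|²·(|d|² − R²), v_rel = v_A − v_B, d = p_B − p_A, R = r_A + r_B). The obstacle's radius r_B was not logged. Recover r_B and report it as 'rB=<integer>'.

m = -6480
d = (8, 18);  v_rel = (6, 0),  |v_rel|² = 36
v_rel×d = (6)·(18) − (0)·(8) = 108
since m = R²·36 − 108²:  R² = (11664 + -6480) / 36 = 144
R = √144 = 12  ⇒  r_B = 12 − 6 = 6

rB=6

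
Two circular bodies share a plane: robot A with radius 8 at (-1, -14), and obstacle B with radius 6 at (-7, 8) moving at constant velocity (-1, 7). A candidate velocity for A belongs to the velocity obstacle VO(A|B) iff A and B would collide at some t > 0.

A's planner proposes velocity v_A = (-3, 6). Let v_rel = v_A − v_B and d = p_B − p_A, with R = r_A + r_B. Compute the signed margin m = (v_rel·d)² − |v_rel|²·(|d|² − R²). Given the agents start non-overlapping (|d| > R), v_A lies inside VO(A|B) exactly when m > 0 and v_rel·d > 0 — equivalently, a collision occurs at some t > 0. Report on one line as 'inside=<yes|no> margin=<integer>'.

d = (-6, 22),  |d|² = 520;  R = 8+6 = 14,  c = 520−14² = 324
v_rel = (-2, -1),  |v_rel|² = 5;  v_rel·d = (-2)·(-6) + (-1)·(22) = -10
5·t² + 20·t + 324 = 0  ⇒  m = (-10)² − 5·324 = -1520
m = -1520 < 0,  v_rel·d = -10 < 0  ⇒  outside

inside=no margin=-1520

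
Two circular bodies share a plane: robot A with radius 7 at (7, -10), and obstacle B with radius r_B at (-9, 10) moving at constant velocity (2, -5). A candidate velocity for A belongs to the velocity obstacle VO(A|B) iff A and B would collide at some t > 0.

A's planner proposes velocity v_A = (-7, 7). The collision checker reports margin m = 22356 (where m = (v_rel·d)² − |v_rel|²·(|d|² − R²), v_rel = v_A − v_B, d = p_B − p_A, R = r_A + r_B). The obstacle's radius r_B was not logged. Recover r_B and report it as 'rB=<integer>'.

m = 22356
d = (-16, 20);  v_rel = (-9, 12),  |v_rel|² = 225
v_rel×d = (-9)·(20) − (12)·(-16) = 12
since m = R²·225 − 12²:  R² = (144 + 22356) / 225 = 100
R = √100 = 10  ⇒  r_B = 10 − 7 = 3

rB=3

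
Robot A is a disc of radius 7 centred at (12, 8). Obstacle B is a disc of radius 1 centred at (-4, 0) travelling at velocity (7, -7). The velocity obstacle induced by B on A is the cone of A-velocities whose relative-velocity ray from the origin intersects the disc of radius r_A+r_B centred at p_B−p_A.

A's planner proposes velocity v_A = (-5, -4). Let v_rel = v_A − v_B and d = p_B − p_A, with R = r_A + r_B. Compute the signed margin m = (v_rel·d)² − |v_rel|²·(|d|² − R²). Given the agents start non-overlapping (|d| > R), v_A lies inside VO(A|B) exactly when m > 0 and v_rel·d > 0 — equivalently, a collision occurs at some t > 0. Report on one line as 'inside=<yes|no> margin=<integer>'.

d = (-16, -8),  |d|² = 320;  R = 7+1 = 8,  c = 320−8² = 256
v_rel = (-12, 3),  |v_rel|² = 153;  v_rel·d = (-12)·(-16) + (3)·(-8) = 168
153·t² − 336·t + 256 = 0  ⇒  m = 168² − 153·256 = -10944
m = -10944 < 0,  v_rel·d = 168 > 0  ⇒  outside

inside=no margin=-10944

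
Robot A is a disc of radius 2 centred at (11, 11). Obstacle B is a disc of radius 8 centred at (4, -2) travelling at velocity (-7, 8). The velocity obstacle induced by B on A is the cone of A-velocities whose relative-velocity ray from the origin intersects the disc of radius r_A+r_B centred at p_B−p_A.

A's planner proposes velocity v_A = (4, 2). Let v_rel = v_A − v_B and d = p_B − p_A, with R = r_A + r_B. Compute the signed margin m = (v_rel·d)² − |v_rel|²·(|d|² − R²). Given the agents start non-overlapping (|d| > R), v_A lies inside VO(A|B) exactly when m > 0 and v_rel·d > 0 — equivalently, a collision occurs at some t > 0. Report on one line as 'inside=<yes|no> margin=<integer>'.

d = (-7, -13),  |d|² = 218;  R = 2+8 = 10,  c = 218−10² = 118
v_rel = (11, -6),  |v_rel|² = 157;  v_rel·d = (11)·(-7) + (-6)·(-13) = 1
157·t² − 2·t + 118 = 0  ⇒  m = 1² − 157·118 = -18525
m = -18525 < 0,  v_rel·d = 1 > 0  ⇒  outside

inside=no margin=-18525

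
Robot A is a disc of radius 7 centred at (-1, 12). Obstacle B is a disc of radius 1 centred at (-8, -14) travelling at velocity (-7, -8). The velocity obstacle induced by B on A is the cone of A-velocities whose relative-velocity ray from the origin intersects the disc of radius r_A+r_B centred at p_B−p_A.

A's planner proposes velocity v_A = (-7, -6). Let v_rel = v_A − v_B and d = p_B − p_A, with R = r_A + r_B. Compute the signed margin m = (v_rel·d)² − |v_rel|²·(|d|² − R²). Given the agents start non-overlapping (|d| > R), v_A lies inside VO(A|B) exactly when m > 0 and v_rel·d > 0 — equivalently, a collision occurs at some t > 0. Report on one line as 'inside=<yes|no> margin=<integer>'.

d = (-7, -26),  |d|² = 725;  R = 7+1 = 8,  c = 725−8² = 661
v_rel = (0, 2),  |v_rel|² = 4;  v_rel·d = (0)·(-7) + (2)·(-26) = -52
4·t² + 104·t + 661 = 0  ⇒  m = (-52)² − 4·661 = 60
m = 60 > 0,  v_rel·d = -52 < 0  ⇒  outside

inside=no margin=60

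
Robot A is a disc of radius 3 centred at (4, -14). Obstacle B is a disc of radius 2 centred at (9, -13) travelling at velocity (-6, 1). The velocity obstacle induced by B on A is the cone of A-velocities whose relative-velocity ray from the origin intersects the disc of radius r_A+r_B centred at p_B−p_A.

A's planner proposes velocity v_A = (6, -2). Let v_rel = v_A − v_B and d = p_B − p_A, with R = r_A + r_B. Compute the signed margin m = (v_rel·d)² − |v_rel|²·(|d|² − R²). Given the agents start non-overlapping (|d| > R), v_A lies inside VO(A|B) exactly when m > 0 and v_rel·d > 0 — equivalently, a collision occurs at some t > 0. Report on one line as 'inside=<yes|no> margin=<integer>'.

d = (5, 1),  |d|² = 26;  R = 3+2 = 5,  c = 26−5² = 1
v_rel = (12, -3),  |v_rel|² = 153;  v_rel·d = (12)·(5) + (-3)·(1) = 57
153·t² − 114·t + 1 = 0  ⇒  m = 57² − 153·1 = 3096
m = 3096 > 0,  v_rel·d = 57 > 0  ⇒  inside

inside=yes margin=3096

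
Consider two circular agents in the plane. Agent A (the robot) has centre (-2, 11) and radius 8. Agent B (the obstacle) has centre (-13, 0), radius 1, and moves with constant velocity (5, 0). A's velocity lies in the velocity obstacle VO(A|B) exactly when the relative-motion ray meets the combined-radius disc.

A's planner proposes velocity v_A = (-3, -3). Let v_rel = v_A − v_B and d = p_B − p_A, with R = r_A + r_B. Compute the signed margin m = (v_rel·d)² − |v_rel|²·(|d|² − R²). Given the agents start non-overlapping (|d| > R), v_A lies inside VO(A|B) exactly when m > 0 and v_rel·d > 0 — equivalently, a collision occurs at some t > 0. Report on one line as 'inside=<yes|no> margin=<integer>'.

d = (-11, -11),  |d|² = 242;  R = 8+1 = 9,  c = 242−9² = 161
v_rel = (-8, -3),  |v_rel|² = 73;  v_rel·d = (-8)·(-11) + (-3)·(-11) = 121
73·t² − 242·t + 161 = 0  ⇒  m = 121² − 73·161 = 2888
m = 2888 > 0,  v_rel·d = 121 > 0  ⇒  inside

inside=yes margin=2888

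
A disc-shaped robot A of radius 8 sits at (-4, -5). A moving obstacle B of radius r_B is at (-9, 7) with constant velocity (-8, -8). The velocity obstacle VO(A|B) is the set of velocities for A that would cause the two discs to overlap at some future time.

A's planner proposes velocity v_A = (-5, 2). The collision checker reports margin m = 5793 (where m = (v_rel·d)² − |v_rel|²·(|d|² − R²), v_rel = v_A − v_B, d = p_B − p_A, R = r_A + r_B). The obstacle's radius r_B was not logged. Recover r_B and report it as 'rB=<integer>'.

m = 5793
d = (-5, 12);  v_rel = (3, 10),  |v_rel|² = 109
v_rel×d = (3)·(12) − (10)·(-5) = 86
since m = R²·109 − 86²:  R² = (7396 + 5793) / 109 = 121
R = √121 = 11  ⇒  r_B = 11 − 8 = 3

rB=3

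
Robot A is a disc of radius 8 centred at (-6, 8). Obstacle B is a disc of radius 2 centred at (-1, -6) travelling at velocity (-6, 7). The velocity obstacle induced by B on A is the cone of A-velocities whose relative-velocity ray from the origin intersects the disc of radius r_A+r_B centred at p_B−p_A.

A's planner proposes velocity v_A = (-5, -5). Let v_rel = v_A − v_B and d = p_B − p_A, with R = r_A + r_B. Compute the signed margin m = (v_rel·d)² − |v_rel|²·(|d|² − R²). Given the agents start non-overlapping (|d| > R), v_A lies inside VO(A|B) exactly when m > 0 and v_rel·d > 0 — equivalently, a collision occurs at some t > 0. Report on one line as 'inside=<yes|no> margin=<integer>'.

d = (5, -14),  |d|² = 221;  R = 8+2 = 10,  c = 221−10² = 121
v_rel = (1, -12),  |v_rel|² = 145;  v_rel·d = (1)·(5) + (-12)·(-14) = 173
145·t² − 346·t + 121 = 0  ⇒  m = 173² − 145·121 = 12384
m = 12384 > 0,  v_rel·d = 173 > 0  ⇒  inside

inside=yes margin=12384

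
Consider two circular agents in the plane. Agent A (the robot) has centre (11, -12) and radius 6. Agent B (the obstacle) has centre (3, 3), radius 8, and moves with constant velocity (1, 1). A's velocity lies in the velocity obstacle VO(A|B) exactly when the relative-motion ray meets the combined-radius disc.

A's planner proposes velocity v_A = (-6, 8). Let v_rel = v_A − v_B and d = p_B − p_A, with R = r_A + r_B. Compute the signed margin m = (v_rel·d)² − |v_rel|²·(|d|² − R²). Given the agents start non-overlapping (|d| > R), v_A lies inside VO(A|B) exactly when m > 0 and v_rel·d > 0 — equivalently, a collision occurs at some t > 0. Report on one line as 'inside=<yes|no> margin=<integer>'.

d = (-8, 15),  |d|² = 289;  R = 6+8 = 14,  c = 289−14² = 93
v_rel = (-7, 7),  |v_rel|² = 98;  v_rel·d = (-7)·(-8) + (7)·(15) = 161
98·t² − 322·t + 93 = 0  ⇒  m = 161² − 98·93 = 16807
m = 16807 > 0,  v_rel·d = 161 > 0  ⇒  inside

inside=yes margin=16807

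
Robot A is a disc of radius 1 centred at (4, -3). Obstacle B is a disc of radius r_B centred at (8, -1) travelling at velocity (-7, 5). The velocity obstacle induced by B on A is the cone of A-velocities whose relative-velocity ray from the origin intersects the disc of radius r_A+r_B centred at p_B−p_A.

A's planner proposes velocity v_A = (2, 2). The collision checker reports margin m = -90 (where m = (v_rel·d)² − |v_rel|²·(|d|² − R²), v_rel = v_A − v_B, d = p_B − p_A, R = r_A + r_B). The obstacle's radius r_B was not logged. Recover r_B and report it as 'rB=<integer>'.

m = -90
d = (4, 2);  v_rel = (9, -3),  |v_rel|² = 90
v_rel×d = (9)·(2) − (-3)·(4) = 30
since m = R²·90 − 30²:  R² = (900 + -90) / 90 = 9
R = √9 = 3  ⇒  r_B = 3 − 1 = 2

rB=2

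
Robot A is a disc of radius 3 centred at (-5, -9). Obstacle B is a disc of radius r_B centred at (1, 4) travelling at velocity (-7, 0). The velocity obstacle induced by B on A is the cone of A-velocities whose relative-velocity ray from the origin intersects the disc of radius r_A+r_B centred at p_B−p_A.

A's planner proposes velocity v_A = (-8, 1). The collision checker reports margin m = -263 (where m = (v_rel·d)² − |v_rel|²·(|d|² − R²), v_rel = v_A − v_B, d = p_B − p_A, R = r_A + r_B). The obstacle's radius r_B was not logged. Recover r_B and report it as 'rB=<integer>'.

m = -263
d = (6, 13);  v_rel = (-1, 1),  |v_rel|² = 2
v_rel×d = (-1)·(13) − (1)·(6) = -19
since m = R²·2 − (-19)²:  R² = (361 + -263) / 2 = 49
R = √49 = 7  ⇒  r_B = 7 − 3 = 4

rB=4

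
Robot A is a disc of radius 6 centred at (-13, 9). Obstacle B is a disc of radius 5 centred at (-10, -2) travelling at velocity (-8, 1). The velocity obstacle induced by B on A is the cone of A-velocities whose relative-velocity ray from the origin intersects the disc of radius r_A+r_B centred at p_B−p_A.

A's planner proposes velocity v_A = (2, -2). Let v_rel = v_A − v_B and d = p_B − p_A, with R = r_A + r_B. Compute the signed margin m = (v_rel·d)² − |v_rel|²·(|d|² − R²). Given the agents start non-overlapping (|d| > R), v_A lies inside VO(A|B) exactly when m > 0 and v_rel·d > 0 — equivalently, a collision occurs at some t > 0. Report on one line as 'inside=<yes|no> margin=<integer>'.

d = (3, -11),  |d|² = 130;  R = 6+5 = 11,  c = 130−11² = 9
v_rel = (10, -3),  |v_rel|² = 109;  v_rel·d = (10)·(3) + (-3)·(-11) = 63
109·t² − 126·t + 9 = 0  ⇒  m = 63² − 109·9 = 2988
m = 2988 > 0,  v_rel·d = 63 > 0  ⇒  inside

inside=yes margin=2988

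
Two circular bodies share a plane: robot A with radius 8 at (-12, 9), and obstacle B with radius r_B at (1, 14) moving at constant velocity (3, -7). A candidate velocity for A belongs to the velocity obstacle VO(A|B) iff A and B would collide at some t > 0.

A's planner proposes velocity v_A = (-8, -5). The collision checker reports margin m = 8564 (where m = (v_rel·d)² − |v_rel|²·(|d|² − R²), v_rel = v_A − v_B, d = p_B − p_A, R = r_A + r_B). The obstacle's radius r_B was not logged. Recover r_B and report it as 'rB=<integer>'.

m = 8564
d = (13, 5);  v_rel = (-11, 2),  |v_rel|² = 125
v_rel×d = (-11)·(5) − (2)·(13) = -81
since m = R²·125 − (-81)²:  R² = (6561 + 8564) / 125 = 121
R = √121 = 11  ⇒  r_B = 11 − 8 = 3

rB=3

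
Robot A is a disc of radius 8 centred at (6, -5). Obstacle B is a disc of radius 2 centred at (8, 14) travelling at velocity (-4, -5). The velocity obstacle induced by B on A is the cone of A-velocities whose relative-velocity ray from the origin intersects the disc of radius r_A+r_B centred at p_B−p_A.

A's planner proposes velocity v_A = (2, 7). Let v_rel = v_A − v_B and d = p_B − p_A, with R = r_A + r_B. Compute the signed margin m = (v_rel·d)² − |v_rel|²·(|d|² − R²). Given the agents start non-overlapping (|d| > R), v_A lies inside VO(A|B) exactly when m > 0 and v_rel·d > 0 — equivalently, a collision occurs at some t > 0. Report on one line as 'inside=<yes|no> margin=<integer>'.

d = (2, 19),  |d|² = 365;  R = 8+2 = 10,  c = 365−10² = 265
v_rel = (6, 12),  |v_rel|² = 180;  v_rel·d = (6)·(2) + (12)·(19) = 240
180·t² − 480·t + 265 = 0  ⇒  m = 240² − 180·265 = 9900
m = 9900 > 0,  v_rel·d = 240 > 0  ⇒  inside

inside=yes margin=9900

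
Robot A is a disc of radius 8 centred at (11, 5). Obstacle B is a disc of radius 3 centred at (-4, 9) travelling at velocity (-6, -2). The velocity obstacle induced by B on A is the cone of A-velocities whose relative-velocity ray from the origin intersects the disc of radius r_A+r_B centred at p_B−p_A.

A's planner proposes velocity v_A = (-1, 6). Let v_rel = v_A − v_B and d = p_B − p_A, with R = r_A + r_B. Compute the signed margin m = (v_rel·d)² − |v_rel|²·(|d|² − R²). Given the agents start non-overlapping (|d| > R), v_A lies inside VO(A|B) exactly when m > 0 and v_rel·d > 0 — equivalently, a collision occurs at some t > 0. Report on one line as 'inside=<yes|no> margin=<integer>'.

d = (-15, 4),  |d|² = 241;  R = 8+3 = 11,  c = 241−11² = 120
v_rel = (5, 8),  |v_rel|² = 89;  v_rel·d = (5)·(-15) + (8)·(4) = -43
89·t² + 86·t + 120 = 0  ⇒  m = (-43)² − 89·120 = -8831
m = -8831 < 0,  v_rel·d = -43 < 0  ⇒  outside

inside=no margin=-8831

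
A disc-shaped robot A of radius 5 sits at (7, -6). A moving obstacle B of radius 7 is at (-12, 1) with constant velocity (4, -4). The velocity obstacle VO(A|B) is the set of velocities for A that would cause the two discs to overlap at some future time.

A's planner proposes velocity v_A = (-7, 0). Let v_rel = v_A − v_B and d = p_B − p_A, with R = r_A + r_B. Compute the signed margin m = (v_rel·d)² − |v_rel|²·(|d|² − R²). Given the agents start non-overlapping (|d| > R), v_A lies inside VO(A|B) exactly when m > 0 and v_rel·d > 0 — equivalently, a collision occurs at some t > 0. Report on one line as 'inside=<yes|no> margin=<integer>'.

d = (-19, 7),  |d|² = 410;  R = 5+7 = 12,  c = 410−12² = 266
v_rel = (-11, 4),  |v_rel|² = 137;  v_rel·d = (-11)·(-19) + (4)·(7) = 237
137·t² − 474·t + 266 = 0  ⇒  m = 237² − 137·266 = 19727
m = 19727 > 0,  v_rel·d = 237 > 0  ⇒  inside

inside=yes margin=19727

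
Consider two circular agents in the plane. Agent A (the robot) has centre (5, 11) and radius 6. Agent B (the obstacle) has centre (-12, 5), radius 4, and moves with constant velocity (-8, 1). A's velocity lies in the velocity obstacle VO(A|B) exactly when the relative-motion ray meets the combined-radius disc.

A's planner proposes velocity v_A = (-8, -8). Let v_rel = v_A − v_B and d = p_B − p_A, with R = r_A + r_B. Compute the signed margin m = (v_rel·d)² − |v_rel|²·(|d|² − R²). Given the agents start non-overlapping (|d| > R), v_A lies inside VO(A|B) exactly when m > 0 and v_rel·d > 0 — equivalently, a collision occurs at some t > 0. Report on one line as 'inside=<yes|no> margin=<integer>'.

d = (-17, -6),  |d|² = 325;  R = 6+4 = 10,  c = 325−10² = 225
v_rel = (0, -9),  |v_rel|² = 81;  v_rel·d = (0)·(-17) + (-9)·(-6) = 54
81·t² − 108·t + 225 = 0  ⇒  m = 54² − 81·225 = -15309
m = -15309 < 0,  v_rel·d = 54 > 0  ⇒  outside

inside=no margin=-15309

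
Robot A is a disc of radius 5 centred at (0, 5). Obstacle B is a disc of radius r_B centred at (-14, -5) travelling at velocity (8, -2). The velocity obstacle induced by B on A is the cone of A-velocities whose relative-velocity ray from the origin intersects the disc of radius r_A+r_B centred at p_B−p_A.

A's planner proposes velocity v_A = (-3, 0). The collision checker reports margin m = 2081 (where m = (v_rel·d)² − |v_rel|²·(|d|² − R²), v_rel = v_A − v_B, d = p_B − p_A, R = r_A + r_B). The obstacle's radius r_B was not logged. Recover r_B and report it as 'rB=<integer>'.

m = 2081
d = (-14, -10);  v_rel = (-11, 2),  |v_rel|² = 125
v_rel×d = (-11)·(-10) − (2)·(-14) = 138
since m = R²·125 − 138²:  R² = (19044 + 2081) / 125 = 169
R = √169 = 13  ⇒  r_B = 13 − 5 = 8

rB=8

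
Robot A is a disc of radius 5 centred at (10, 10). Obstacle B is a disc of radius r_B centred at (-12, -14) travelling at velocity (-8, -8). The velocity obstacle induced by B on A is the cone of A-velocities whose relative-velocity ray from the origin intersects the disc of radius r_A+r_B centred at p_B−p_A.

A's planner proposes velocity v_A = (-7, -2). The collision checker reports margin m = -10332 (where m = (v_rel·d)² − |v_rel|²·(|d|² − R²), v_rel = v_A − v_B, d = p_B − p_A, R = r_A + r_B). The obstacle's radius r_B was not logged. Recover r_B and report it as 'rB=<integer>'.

m = -10332
d = (-22, -24);  v_rel = (1, 6),  |v_rel|² = 37
v_rel×d = (1)·(-24) − (6)·(-22) = 108
since m = R²·37 − 108²:  R² = (11664 + -10332) / 37 = 36
R = √36 = 6  ⇒  r_B = 6 − 5 = 1

rB=1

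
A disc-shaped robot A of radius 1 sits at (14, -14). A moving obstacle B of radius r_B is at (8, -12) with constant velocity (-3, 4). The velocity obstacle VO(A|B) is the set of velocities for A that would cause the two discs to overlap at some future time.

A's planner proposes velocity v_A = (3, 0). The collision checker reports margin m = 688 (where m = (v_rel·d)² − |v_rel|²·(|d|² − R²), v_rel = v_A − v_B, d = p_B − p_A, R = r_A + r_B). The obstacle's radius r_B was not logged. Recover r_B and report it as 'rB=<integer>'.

m = 688
d = (-6, 2);  v_rel = (6, -4),  |v_rel|² = 52
v_rel×d = (6)·(2) − (-4)·(-6) = -12
since m = R²·52 − (-12)²:  R² = (144 + 688) / 52 = 16
R = √16 = 4  ⇒  r_B = 4 − 1 = 3

rB=3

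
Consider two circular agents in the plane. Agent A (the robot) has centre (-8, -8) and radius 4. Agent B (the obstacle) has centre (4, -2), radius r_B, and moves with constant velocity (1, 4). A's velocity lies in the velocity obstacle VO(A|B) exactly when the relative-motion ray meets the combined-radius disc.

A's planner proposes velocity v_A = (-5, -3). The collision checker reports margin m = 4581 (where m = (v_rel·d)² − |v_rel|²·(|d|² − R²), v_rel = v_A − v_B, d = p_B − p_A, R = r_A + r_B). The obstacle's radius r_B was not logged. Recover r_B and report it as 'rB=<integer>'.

m = 4581
d = (12, 6);  v_rel = (-6, -7),  |v_rel|² = 85
v_rel×d = (-6)·(6) − (-7)·(12) = 48
since m = R²·85 − 48²:  R² = (2304 + 4581) / 85 = 81
R = √81 = 9  ⇒  r_B = 9 − 4 = 5

rB=5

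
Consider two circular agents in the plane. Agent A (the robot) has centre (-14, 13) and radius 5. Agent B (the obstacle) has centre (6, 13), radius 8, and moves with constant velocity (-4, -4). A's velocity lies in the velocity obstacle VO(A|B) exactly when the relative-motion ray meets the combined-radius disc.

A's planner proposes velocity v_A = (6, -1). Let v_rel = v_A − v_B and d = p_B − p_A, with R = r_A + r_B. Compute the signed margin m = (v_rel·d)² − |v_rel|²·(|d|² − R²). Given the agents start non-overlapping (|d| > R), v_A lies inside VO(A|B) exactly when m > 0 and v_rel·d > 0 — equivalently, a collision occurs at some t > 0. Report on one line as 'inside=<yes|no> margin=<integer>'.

d = (20, 0),  |d|² = 400;  R = 5+8 = 13,  c = 400−13² = 231
v_rel = (10, 3),  |v_rel|² = 109;  v_rel·d = (10)·(20) + (3)·(0) = 200
109·t² − 400·t + 231 = 0  ⇒  m = 200² − 109·231 = 14821
m = 14821 > 0,  v_rel·d = 200 > 0  ⇒  inside

inside=yes margin=14821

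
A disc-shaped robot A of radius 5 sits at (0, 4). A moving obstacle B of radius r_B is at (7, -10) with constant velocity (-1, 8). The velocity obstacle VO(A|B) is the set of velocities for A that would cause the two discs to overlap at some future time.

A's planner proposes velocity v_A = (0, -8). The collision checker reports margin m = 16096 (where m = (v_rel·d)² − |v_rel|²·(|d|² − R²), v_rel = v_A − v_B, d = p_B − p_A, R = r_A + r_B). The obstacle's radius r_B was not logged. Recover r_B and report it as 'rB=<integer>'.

m = 16096
d = (7, -14);  v_rel = (1, -16),  |v_rel|² = 257
v_rel×d = (1)·(-14) − (-16)·(7) = 98
since m = R²·257 − 98²:  R² = (9604 + 16096) / 257 = 100
R = √100 = 10  ⇒  r_B = 10 − 5 = 5

rB=5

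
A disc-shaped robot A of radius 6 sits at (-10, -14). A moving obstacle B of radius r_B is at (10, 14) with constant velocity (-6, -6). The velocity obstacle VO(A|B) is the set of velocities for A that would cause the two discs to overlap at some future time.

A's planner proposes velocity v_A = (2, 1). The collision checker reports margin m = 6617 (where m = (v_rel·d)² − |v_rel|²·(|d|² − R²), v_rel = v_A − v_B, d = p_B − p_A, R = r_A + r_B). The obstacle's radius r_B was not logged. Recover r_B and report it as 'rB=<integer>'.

m = 6617
d = (20, 28);  v_rel = (8, 7),  |v_rel|² = 113
v_rel×d = (8)·(28) − (7)·(20) = 84
since m = R²·113 − 84²:  R² = (7056 + 6617) / 113 = 121
R = √121 = 11  ⇒  r_B = 11 − 6 = 5

rB=5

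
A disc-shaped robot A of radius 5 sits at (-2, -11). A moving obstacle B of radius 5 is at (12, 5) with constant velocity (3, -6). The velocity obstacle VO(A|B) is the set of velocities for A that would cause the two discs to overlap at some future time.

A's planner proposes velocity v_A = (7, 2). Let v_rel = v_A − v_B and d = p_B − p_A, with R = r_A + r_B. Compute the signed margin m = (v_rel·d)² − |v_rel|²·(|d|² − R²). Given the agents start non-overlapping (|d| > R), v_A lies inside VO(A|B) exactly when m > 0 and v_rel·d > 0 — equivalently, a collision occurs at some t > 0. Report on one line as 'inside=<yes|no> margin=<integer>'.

d = (14, 16),  |d|² = 452;  R = 5+5 = 10,  c = 452−10² = 352
v_rel = (4, 8),  |v_rel|² = 80;  v_rel·d = (4)·(14) + (8)·(16) = 184
80·t² − 368·t + 352 = 0  ⇒  m = 184² − 80·352 = 5696
m = 5696 > 0,  v_rel·d = 184 > 0  ⇒  inside

inside=yes margin=5696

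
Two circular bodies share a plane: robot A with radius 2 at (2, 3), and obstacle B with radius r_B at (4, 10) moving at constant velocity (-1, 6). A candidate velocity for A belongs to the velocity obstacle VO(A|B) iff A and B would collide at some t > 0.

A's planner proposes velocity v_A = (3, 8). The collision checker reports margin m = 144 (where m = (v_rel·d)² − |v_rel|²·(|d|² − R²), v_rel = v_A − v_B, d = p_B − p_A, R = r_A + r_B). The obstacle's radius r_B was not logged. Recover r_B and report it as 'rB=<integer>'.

m = 144
d = (2, 7);  v_rel = (4, 2),  |v_rel|² = 20
v_rel×d = (4)·(7) − (2)·(2) = 24
since m = R²·20 − 24²:  R² = (576 + 144) / 20 = 36
R = √36 = 6  ⇒  r_B = 6 − 2 = 4

rB=4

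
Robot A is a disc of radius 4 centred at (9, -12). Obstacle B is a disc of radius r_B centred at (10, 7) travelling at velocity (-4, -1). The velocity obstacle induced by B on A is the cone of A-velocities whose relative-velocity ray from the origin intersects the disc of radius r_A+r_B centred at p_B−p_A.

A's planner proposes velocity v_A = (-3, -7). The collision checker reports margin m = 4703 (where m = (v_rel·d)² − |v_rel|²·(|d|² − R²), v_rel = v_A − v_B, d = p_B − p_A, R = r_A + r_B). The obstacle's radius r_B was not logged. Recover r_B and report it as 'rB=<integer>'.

m = 4703
d = (1, 19);  v_rel = (1, -6),  |v_rel|² = 37
v_rel×d = (1)·(19) − (-6)·(1) = 25
since m = R²·37 − 25²:  R² = (625 + 4703) / 37 = 144
R = √144 = 12  ⇒  r_B = 12 − 4 = 8

rB=8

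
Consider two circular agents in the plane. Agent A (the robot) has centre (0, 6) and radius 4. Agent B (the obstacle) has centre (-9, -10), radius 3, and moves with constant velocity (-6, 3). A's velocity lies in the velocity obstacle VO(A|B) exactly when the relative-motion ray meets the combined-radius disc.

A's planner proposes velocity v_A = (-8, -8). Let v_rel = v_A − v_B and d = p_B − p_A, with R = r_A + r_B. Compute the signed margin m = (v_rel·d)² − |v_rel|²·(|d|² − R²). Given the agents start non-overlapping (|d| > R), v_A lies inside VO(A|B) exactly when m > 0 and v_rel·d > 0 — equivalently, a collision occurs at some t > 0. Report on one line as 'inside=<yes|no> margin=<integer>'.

d = (-9, -16),  |d|² = 337;  R = 4+3 = 7,  c = 337−7² = 288
v_rel = (-2, -11),  |v_rel|² = 125;  v_rel·d = (-2)·(-9) + (-11)·(-16) = 194
125·t² − 388·t + 288 = 0  ⇒  m = 194² − 125·288 = 1636
m = 1636 > 0,  v_rel·d = 194 > 0  ⇒  inside

inside=yes margin=1636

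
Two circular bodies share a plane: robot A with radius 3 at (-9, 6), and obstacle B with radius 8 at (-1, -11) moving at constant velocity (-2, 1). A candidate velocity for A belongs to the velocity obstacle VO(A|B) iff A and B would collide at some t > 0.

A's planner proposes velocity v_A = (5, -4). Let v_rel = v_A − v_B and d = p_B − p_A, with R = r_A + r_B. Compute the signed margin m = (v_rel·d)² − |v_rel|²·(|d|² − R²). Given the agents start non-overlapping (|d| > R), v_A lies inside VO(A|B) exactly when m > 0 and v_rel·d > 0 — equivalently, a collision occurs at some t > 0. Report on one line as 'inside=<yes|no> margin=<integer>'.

d = (8, -17),  |d|² = 353;  R = 3+8 = 11,  c = 353−11² = 232
v_rel = (7, -5),  |v_rel|² = 74;  v_rel·d = (7)·(8) + (-5)·(-17) = 141
74·t² − 282·t + 232 = 0  ⇒  m = 141² − 74·232 = 2713
m = 2713 > 0,  v_rel·d = 141 > 0  ⇒  inside

inside=yes margin=2713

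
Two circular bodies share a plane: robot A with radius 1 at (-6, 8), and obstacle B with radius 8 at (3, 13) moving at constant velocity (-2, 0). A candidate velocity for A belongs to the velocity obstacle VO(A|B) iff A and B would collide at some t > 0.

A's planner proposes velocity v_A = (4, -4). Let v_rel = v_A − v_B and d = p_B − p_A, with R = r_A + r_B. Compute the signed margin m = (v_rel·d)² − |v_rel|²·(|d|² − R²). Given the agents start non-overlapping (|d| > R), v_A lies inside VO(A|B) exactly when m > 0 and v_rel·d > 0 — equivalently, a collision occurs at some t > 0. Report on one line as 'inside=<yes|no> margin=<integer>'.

d = (9, 5),  |d|² = 106;  R = 1+8 = 9,  c = 106−9² = 25
v_rel = (6, -4),  |v_rel|² = 52;  v_rel·d = (6)·(9) + (-4)·(5) = 34
52·t² − 68·t + 25 = 0  ⇒  m = 34² − 52·25 = -144
m = -144 < 0,  v_rel·d = 34 > 0  ⇒  outside

inside=no margin=-144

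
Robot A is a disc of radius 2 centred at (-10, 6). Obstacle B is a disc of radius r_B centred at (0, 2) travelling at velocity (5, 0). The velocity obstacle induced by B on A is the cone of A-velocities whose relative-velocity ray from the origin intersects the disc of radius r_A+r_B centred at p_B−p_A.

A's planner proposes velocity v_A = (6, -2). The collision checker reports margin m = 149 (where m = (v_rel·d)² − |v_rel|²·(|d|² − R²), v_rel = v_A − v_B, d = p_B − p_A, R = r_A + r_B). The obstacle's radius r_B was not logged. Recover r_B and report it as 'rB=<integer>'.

m = 149
d = (10, -4);  v_rel = (1, -2),  |v_rel|² = 5
v_rel×d = (1)·(-4) − (-2)·(10) = 16
since m = R²·5 − 16²:  R² = (256 + 149) / 5 = 81
R = √81 = 9  ⇒  r_B = 9 − 2 = 7

rB=7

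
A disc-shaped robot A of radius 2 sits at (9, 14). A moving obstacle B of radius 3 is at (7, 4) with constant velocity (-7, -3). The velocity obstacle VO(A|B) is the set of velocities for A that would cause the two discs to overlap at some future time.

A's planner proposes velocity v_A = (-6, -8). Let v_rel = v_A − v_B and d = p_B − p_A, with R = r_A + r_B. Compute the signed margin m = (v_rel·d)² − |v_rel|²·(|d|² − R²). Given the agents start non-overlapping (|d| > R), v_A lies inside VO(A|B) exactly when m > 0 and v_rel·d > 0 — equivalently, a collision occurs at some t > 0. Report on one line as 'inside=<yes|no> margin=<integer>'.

d = (-2, -10),  |d|² = 104;  R = 2+3 = 5,  c = 104−5² = 79
v_rel = (1, -5),  |v_rel|² = 26;  v_rel·d = (1)·(-2) + (-5)·(-10) = 48
26·t² − 96·t + 79 = 0  ⇒  m = 48² − 26·79 = 250
m = 250 > 0,  v_rel·d = 48 > 0  ⇒  inside

inside=yes margin=250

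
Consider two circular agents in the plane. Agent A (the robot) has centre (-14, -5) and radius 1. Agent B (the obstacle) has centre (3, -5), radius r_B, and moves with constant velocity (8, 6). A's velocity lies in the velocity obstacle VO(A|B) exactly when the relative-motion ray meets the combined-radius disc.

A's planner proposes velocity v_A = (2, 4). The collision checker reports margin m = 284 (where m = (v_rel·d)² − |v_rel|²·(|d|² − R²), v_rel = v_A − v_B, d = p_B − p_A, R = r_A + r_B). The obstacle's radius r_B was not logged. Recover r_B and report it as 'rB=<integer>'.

m = 284
d = (17, 0);  v_rel = (-6, -2),  |v_rel|² = 40
v_rel×d = (-6)·(0) − (-2)·(17) = 34
since m = R²·40 − 34²:  R² = (1156 + 284) / 40 = 36
R = √36 = 6  ⇒  r_B = 6 − 1 = 5

rB=5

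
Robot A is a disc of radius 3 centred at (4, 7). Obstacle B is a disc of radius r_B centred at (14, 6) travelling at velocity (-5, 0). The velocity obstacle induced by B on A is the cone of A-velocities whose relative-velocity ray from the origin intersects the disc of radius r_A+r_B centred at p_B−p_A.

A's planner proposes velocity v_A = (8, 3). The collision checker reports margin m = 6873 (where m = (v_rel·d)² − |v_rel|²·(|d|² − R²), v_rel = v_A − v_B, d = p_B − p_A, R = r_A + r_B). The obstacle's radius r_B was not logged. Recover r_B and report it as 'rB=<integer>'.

m = 6873
d = (10, -1);  v_rel = (13, 3),  |v_rel|² = 178
v_rel×d = (13)·(-1) − (3)·(10) = -43
since m = R²·178 − (-43)²:  R² = (1849 + 6873) / 178 = 49
R = √49 = 7  ⇒  r_B = 7 − 3 = 4

rB=4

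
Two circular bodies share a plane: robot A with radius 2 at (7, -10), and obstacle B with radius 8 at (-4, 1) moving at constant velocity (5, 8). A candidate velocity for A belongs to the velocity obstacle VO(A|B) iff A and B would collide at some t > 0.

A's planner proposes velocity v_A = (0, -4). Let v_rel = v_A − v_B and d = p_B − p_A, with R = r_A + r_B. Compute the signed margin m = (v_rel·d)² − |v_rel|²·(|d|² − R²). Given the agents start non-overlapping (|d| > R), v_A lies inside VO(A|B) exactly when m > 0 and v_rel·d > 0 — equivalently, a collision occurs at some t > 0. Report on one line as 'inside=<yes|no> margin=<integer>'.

d = (-11, 11),  |d|² = 242;  R = 2+8 = 10,  c = 242−10² = 142
v_rel = (-5, -12),  |v_rel|² = 169;  v_rel·d = (-5)·(-11) + (-12)·(11) = -77
169·t² + 154·t + 142 = 0  ⇒  m = (-77)² − 169·142 = -18069
m = -18069 < 0,  v_rel·d = -77 < 0  ⇒  outside

inside=no margin=-18069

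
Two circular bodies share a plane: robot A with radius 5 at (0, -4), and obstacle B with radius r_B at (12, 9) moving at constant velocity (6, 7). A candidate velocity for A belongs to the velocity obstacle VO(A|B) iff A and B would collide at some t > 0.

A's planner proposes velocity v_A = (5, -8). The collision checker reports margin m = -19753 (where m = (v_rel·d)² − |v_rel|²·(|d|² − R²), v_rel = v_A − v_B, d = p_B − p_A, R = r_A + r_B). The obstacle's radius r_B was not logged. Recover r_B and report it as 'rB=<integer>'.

m = -19753
d = (12, 13);  v_rel = (-1, -15),  |v_rel|² = 226
v_rel×d = (-1)·(13) − (-15)·(12) = 167
since m = R²·226 − 167²:  R² = (27889 + -19753) / 226 = 36
R = √36 = 6  ⇒  r_B = 6 − 5 = 1

rB=1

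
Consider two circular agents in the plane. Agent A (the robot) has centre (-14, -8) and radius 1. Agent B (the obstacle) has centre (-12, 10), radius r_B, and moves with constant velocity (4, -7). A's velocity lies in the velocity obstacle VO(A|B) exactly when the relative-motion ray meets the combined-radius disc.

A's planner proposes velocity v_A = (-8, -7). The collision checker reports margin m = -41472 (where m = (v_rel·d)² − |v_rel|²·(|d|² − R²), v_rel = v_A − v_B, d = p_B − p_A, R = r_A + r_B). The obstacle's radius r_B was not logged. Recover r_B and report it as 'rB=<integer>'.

m = -41472
d = (2, 18);  v_rel = (-12, 0),  |v_rel|² = 144
v_rel×d = (-12)·(18) − (0)·(2) = -216
since m = R²·144 − (-216)²:  R² = (46656 + -41472) / 144 = 36
R = √36 = 6  ⇒  r_B = 6 − 1 = 5

rB=5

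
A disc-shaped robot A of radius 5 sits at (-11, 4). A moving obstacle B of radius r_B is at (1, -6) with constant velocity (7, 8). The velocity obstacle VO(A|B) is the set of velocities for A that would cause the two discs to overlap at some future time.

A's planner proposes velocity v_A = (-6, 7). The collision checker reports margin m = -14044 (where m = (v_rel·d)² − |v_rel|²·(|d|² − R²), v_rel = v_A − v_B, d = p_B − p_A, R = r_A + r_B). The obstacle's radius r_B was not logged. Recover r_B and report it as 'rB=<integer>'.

m = -14044
d = (12, -10);  v_rel = (-13, -1),  |v_rel|² = 170
v_rel×d = (-13)·(-10) − (-1)·(12) = 142
since m = R²·170 − 142²:  R² = (20164 + -14044) / 170 = 36
R = √36 = 6  ⇒  r_B = 6 − 5 = 1

rB=1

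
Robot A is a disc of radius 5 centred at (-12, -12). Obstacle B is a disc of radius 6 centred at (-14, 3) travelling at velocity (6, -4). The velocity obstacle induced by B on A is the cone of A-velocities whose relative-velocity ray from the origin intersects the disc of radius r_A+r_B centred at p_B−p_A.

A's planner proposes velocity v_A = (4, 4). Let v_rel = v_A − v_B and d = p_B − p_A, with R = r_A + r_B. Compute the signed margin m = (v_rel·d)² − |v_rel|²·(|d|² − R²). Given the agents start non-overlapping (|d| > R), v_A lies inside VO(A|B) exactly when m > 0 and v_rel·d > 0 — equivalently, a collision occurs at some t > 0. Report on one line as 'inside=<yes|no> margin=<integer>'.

d = (-2, 15),  |d|² = 229;  R = 5+6 = 11,  c = 229−11² = 108
v_rel = (-2, 8),  |v_rel|² = 68;  v_rel·d = (-2)·(-2) + (8)·(15) = 124
68·t² − 248·t + 108 = 0  ⇒  m = 124² − 68·108 = 8032
m = 8032 > 0,  v_rel·d = 124 > 0  ⇒  inside

inside=yes margin=8032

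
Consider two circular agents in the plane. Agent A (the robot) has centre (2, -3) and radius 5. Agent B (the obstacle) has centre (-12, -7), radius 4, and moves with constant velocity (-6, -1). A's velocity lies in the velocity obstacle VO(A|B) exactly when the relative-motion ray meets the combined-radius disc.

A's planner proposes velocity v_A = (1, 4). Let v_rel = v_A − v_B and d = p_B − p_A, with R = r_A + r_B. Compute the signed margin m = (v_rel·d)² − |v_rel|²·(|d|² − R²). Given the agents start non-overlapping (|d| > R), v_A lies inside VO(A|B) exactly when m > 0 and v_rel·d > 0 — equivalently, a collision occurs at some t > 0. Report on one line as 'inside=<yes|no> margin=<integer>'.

d = (-14, -4),  |d|² = 212;  R = 5+4 = 9,  c = 212−9² = 131
v_rel = (7, 5),  |v_rel|² = 74;  v_rel·d = (7)·(-14) + (5)·(-4) = -118
74·t² + 236·t + 131 = 0  ⇒  m = (-118)² − 74·131 = 4230
m = 4230 > 0,  v_rel·d = -118 < 0  ⇒  outside

inside=no margin=4230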